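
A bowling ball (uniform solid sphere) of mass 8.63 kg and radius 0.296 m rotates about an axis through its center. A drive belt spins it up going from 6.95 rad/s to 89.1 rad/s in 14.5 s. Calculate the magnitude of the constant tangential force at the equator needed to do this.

I = (2/5)MR² = (2/5)(8.63)(0.296)² = 0.3025 kg·m².
α = Δω/Δt = (89.1 − 6.95)/14.5 = 5.666 rad/s².
The required torque is τ = Iα = (0.3025)(5.666) = 1.714 N·m.
A tangential force at the equator gives τ = FR, so F = τ/R = 1.714/0.296 = 5.789 N.

F ≈ 5.79 N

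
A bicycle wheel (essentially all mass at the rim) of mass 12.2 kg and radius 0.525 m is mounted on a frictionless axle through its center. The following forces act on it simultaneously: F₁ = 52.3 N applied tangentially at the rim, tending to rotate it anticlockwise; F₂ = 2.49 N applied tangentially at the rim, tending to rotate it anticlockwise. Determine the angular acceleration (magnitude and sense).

α ≈ 8.55 rad/s², anticlockwise

I = MR² = (12.2)(0.525)² = 3.363 kg·m².
Taking anticlockwise as positive: τ₁ = +(52.3)(0.525) = +27.46 N·m; τ₂ = +(2.49)(0.525) = +1.307 N·m.
Net torque τ = 28.76 N·m.
α = τ/I = 28.76/3.363 = 8.554 rad/s².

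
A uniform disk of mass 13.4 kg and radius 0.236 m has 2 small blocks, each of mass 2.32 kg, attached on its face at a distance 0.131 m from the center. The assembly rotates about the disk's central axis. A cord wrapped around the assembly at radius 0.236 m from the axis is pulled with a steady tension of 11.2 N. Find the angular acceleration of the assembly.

I_disk = ½MR² = ½(13.4)(0.236)² = 0.3732 kg·m².
I_blocks = 2·m·r² = 2(2.32)(0.131)² = 0.07963 kg·m².
Total I = 0.4528 kg·m².
τ = F r = (11.2)(0.236) = 2.643 N·m.
α = τ/I = 2.643/0.4528 = 5.838 rad/s².

α ≈ 5.84 rad/s²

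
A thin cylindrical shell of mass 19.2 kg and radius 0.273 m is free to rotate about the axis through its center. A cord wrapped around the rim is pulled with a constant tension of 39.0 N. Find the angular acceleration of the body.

α ≈ 7.44 rad/s²

I = MR² = (19.2)(0.273)² = 1.431 kg·m².
τ = F R = (39.0)(0.273) = 10.65 N·m.
From τ = Iα: α = 10.65/1.431 = 7.440 rad/s².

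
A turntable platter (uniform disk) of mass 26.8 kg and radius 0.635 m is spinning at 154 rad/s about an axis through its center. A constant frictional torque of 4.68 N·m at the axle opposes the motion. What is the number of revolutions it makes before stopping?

≈ 2180 revolutions

I = ½MR² = (1/2)(26.8)(0.635)² = 5.403 kg·m².
The net torque has magnitude 4.68 N·m, opposing ω.
|α| = τ/I = 4.680/5.403 = 0.8662 rad/s² (deceleration).
ω² = ω₀² − 2|α|θ with ω = 0 ⇒ θ = ω₀²/(2|α|) = 13690 rad = 2179 rev.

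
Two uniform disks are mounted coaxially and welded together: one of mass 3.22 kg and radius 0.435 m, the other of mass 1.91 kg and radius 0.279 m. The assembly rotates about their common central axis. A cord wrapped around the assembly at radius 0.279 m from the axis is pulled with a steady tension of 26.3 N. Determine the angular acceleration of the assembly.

I = ½M₁R₁² + ½M₂R₂² = ½(3.22)(0.435)² + ½(1.91)(0.279)² = 0.3790 kg·m².
τ = F r = (26.3)(0.279) = 7.338 N·m.
α = τ/I = 7.338/0.3790 = 19.36 rad/s².

α ≈ 19.4 rad/s²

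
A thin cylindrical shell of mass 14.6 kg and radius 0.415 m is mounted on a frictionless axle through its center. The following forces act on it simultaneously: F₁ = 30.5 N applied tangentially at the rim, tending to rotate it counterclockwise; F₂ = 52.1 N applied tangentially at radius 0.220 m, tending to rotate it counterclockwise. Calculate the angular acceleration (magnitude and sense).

α ≈ 9.59 rad/s², counterclockwise

I = MR² = (14.6)(0.415)² = 2.514 kg·m².
Taking counterclockwise as positive: τ₁ = +(30.5)(0.415) = +12.66 N·m; τ₂ = +(52.1)(0.220) = +11.46 N·m.
Net torque τ = 24.12 N·m.
α = τ/I = 24.12/2.514 = 9.592 rad/s².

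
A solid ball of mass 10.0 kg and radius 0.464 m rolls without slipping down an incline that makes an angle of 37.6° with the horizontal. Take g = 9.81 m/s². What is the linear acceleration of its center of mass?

Translation along the incline: Mg sinθ − f = Ma.
Rotation about the center: fR = Iα with I = (2/5)MR². No-slip gives a = αR, so f = (I/R²)a = (2/5)M a.
Substituting: Mg sinθ = (1 + 0.4000)Ma, so a = g sinθ/(1 + 0.4000) = (9.81) sin 37.6° / 1.400 = 4.275 m/s².

a ≈ 4.28 m/s²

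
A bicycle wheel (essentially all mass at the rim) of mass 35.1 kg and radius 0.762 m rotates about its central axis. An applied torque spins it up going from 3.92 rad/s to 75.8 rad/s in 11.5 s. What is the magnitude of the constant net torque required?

I = MR² = (35.1)(0.762)² = 20.38 kg·m².
α = Δω/Δt = (75.8 − 3.92)/11.5 = 6.250 rad/s².
τ = Iα = (20.38)(6.250) = 127.4 N·m.

τ ≈ 127 N·m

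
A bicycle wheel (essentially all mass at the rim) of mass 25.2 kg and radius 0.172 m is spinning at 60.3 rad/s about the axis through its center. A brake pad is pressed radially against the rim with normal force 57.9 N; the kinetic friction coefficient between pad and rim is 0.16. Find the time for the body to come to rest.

I = MR² = (25.2)(0.172)² = 0.7455 kg·m².
Friction force f = μN = (0.16)(57.9) = 9.264 N at the rim; torque magnitude τ = fR = 1.593 N·m, opposing ω.
|α| = τ/I = 1.593/0.7455 = 2.137 rad/s² (deceleration).
0 = ω₀ − |α|t ⇒ t = ω₀/|α| = 60.3/2.137 = 28.21 s.

t ≈ 28.2 s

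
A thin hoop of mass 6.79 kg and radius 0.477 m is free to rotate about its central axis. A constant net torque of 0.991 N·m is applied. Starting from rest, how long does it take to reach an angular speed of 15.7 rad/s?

I = MR² = (6.79)(0.477)² = 1.545 kg·m².
α = τ/I = 0.991/1.545 = 0.6415 rad/s².
ω = αt ⇒ t = ω/α = 15.7/0.6415 = 24.48 s.

t ≈ 24.5 s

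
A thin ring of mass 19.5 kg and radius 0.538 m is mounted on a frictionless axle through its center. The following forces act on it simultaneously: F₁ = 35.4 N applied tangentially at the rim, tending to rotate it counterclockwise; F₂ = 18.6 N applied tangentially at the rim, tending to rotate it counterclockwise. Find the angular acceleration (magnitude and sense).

α ≈ 5.15 rad/s², counterclockwise

I = MR² = (19.5)(0.538)² = 5.644 kg·m².
Taking counterclockwise as positive: τ₁ = +(35.4)(0.538) = +19.05 N·m; τ₂ = +(18.6)(0.538) = +10.01 N·m.
Net torque τ = 29.05 N·m.
α = τ/I = 29.05/5.644 = 5.147 rad/s².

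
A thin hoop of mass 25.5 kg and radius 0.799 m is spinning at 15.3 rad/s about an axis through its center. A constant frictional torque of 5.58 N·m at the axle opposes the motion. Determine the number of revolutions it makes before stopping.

I = MR² = (25.5)(0.799)² = 16.28 kg·m².
The net torque has magnitude 5.58 N·m, opposing ω.
|α| = τ/I = 5.580/16.28 = 0.3428 rad/s² (deceleration).
ω² = ω₀² − 2|α|θ with ω = 0 ⇒ θ = ω₀²/(2|α|) = 341.5 rad = 54.35 rev.

≈ 54.3 revolutions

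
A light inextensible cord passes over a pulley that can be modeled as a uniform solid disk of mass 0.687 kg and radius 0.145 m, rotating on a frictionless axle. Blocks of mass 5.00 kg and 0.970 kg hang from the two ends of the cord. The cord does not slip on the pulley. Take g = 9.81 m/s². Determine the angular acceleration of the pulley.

I = ½MR² = (1/2)(0.687)(0.145)² = 0.007222 kg·m².
Heavier block: m₁g − T₁ = m₁a. Lighter block: T₂ − m₂g = m₂a.
Pulley: (T₁ − T₂)R = Iα = I(a/R), so T₁ − T₂ = (I/R²)a = (1/2)M_p a = 0.3435·a.
Adding the three: (m₁ − m₂)g = (m₁ + m₂ + 0.3435)a, so a = (5.00 − 0.970)(9.81)/(5.00 + 0.970 + 0.3435) = 6.262 m/s².
α = a/R = 6.262/0.145 = 43.19 rad/s².

α ≈ 43.2 rad/s²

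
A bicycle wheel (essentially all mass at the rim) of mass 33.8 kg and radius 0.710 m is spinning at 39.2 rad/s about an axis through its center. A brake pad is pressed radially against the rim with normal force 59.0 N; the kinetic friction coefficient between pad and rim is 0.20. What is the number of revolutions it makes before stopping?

I = MR² = (33.8)(0.710)² = 17.04 kg·m².
Friction force f = μN = (0.20)(59.0) = 11.80 N at the rim; torque magnitude τ = fR = 8.378 N·m, opposing ω.
|α| = τ/I = 8.378/17.04 = 0.4917 rad/s² (deceleration).
ω² = ω₀² − 2|α|θ with ω = 0 ⇒ θ = ω₀²/(2|α|) = 1563 rad = 248.7 rev.

≈ 249 revolutions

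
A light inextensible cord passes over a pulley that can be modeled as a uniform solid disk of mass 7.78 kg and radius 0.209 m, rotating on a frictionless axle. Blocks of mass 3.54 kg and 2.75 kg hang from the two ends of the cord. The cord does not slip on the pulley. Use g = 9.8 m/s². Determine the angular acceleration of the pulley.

I = ½MR² = (1/2)(7.78)(0.209)² = 0.1699 kg·m².
Heavier block: m₁g − T₁ = m₁a. Lighter block: T₂ − m₂g = m₂a.
Pulley: (T₁ − T₂)R = Iα = I(a/R), so T₁ − T₂ = (I/R²)a = (1/2)M_p a = 3.890·a.
Adding the three: (m₁ − m₂)g = (m₁ + m₂ + 3.890)a, so a = (3.54 − 2.75)(9.8)/(3.54 + 2.75 + 3.890) = 0.7605 m/s².
α = a/R = 0.7605/0.209 = 3.639 rad/s².

α ≈ 3.64 rad/s²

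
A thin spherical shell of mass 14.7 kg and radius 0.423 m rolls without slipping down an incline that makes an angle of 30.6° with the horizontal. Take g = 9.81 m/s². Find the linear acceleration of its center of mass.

a ≈ 3.00 m/s²

Translation along the incline: Mg sinθ − f = Ma.
Rotation about the center: fR = Iα with I = (2/3)MR². No-slip gives a = αR, so f = (I/R²)a = (2/3)M a.
Substituting: Mg sinθ = (1 + 0.6667)Ma, so a = g sinθ/(1 + 0.6667) = (9.81) sin 30.6° / 1.667 = 2.996 m/s².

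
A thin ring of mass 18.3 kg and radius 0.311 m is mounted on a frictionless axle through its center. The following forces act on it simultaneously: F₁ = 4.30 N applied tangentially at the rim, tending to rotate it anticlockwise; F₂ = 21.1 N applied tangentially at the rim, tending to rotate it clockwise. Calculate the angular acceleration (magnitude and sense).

α ≈ 2.95 rad/s², clockwise

I = MR² = (18.3)(0.311)² = 1.770 kg·m².
Taking anticlockwise as positive: τ₁ = +(4.30)(0.311) = +1.337 N·m; τ₂ = −(21.1)(0.311) = −6.562 N·m.
Net torque τ = -5.225 N·m.
α = τ/I = -5.225/1.770 = -2.952 rad/s².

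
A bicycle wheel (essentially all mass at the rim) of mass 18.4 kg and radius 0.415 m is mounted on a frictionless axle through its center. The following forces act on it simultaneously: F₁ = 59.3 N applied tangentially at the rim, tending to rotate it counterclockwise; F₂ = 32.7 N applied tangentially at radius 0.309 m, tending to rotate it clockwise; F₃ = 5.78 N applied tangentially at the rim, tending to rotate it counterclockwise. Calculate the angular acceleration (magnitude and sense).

α ≈ 5.33 rad/s², counterclockwise

I = MR² = (18.4)(0.415)² = 3.169 kg·m².
Taking counterclockwise as positive: τ₁ = +(59.3)(0.415) = +24.61 N·m; τ₂ = −(32.7)(0.309) = −10.10 N·m; τ₃ = +(5.78)(0.415) = +2.399 N·m.
Net torque τ = 16.90 N·m.
α = τ/I = 16.90/3.169 = 5.334 rad/s².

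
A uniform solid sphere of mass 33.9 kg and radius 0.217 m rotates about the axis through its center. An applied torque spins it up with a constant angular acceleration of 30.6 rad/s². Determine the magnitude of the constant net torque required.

τ ≈ 19.5 N·m

I = (2/5)MR² = (2/5)(33.9)(0.217)² = 0.6385 kg·m².
τ = Iα = (0.6385)(30.60) = 19.54 N·m.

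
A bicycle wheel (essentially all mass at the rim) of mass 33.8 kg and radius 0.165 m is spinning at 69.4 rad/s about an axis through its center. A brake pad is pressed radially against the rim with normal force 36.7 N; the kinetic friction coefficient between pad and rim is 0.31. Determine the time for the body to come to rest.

t ≈ 34.0 s

I = MR² = (33.8)(0.165)² = 0.9202 kg·m².
Friction force f = μN = (0.31)(36.7) = 11.38 N at the rim; torque magnitude τ = fR = 1.877 N·m, opposing ω.
|α| = τ/I = 1.877/0.9202 = 2.040 rad/s² (deceleration).
0 = ω₀ − |α|t ⇒ t = ω₀/|α| = 69.4/2.040 = 34.02 s.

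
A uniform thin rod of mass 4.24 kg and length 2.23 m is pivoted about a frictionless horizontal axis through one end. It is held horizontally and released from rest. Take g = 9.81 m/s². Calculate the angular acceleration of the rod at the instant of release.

About the pivot, I = (1/3)ML² = (1/3)(4.24)(2.23)² = 7.028 kg·m².
The weight acts at the center, a distance L/2 = 1.115 m from the pivot; τ = Mg(L/2) = 46.38 N·m.
α = τ/I = 46.38/7.028 = 6.599 rad/s².
(Equivalently α = (3g/(2L)) = 6.599 rad/s².)

α ≈ 6.60 rad/s²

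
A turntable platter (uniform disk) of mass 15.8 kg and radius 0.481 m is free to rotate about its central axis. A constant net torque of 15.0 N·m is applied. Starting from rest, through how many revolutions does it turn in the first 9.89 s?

I = ½MR² = (1/2)(15.8)(0.481)² = 1.828 kg·m².
α = τ/I = 15.0/1.828 = 8.207 rad/s².
θ = ½αt² = ½(8.207)(9.89)² = 401.4 rad.
Revolutions = θ/(2π) = 63.88.

≈ 63.9 revolutions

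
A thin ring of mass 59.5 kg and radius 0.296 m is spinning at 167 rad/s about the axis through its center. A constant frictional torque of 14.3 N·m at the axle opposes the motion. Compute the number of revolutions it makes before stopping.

≈ 809 revolutions

I = MR² = (59.5)(0.296)² = 5.213 kg·m².
The net torque has magnitude 14.3 N·m, opposing ω.
|α| = τ/I = 14.30/5.213 = 2.743 rad/s² (deceleration).
ω² = ω₀² − 2|α|θ with ω = 0 ⇒ θ = ω₀²/(2|α|) = 5084 rad = 809.1 rev.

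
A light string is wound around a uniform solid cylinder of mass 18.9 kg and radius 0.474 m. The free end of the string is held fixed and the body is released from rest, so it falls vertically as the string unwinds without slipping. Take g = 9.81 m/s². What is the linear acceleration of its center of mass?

a ≈ 6.54 m/s²

Translation: Mg − T = Ma. Rotation about the center: TR = Iα with I = ½MR².
With a = αR: T = (I/R²)a = (1/2)M a, so Mg = (1 + 0.5000)Ma.
a = g/(1 + 0.5000) = 9.81/1.500 = 6.540 m/s².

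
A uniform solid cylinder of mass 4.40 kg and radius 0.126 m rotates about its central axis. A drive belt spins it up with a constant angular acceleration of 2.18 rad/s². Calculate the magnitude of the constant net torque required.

τ ≈ 0.0761 N·m

I = ½MR² = (1/2)(4.40)(0.126)² = 0.03493 kg·m².
τ = Iα = (0.03493)(2.180) = 0.07614 N·m.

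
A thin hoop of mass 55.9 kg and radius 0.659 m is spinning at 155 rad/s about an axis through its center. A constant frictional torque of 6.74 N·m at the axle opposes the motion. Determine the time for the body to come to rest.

t ≈ 558 s

I = MR² = (55.9)(0.659)² = 24.28 kg·m².
The net torque has magnitude 6.74 N·m, opposing ω.
|α| = τ/I = 6.740/24.28 = 0.2776 rad/s² (deceleration).
0 = ω₀ − |α|t ⇒ t = ω₀/|α| = 155/0.2776 = 558.3 s.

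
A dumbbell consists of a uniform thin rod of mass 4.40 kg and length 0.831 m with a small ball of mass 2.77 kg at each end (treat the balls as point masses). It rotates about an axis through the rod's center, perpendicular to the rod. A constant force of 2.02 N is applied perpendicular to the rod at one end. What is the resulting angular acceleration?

α ≈ 0.694 rad/s²

I_rod = (1/12)ML² = (1/12)(4.40)(0.831)² = 0.2532 kg·m².
I_balls = 2·m·(L/2)² = 2(2.77)(0.4155)² = 0.9564 kg·m².
Total I = 1.210 kg·m².
τ = F·(L/2) = (2.02)(0.415) = 0.8393 N·m.
α = τ/I = 0.8393/1.210 = 0.6939 rad/s².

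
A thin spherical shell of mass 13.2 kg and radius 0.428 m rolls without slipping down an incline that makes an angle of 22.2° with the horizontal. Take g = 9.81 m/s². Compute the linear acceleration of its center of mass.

a ≈ 2.22 m/s²

Translation along the incline: Mg sinθ − f = Ma.
Rotation about the center: fR = Iα with I = (2/3)MR². No-slip gives a = αR, so f = (I/R²)a = (2/3)M a.
Substituting: Mg sinθ = (1 + 0.6667)Ma, so a = g sinθ/(1 + 0.6667) = (9.81) sin 22.2° / 1.667 = 2.224 m/s².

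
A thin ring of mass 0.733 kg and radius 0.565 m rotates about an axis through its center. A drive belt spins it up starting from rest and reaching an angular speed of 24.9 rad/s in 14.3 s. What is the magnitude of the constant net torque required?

τ ≈ 0.407 N·m

I = MR² = (0.733)(0.565)² = 0.2340 kg·m².
α = Δω/Δt = (24.9 − 0)/14.3 = 1.741 rad/s².
τ = Iα = (0.2340)(1.741) = 0.4074 N·m.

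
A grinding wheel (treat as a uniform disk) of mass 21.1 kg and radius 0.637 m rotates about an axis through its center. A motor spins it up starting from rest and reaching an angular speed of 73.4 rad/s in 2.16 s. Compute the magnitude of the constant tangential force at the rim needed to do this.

I = ½MR² = (1/2)(21.1)(0.637)² = 4.281 kg·m².
α = Δω/Δt = (73.4 − 0)/2.16 = 33.98 rad/s².
The required torque is τ = Iα = (4.281)(33.98) = 145.5 N·m.
A tangential force at the rim gives τ = FR, so F = τ/R = 145.5/0.637 = 228.4 N.

F ≈ 228 N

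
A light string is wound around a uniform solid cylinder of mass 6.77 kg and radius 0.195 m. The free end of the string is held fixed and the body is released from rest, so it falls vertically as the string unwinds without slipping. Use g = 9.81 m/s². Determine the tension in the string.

Translation: Mg − T = Ma. Rotation about the center: TR = Iα with I = ½MR².
With a = αR: T = (I/R²)a = (1/2)M a, so Mg = (1 + 0.5000)Ma.
a = g/(1 + 0.5000) = 9.81/1.500 = 6.540 m/s².
T = 0.5000·M·a = (0.5000)(6.77)(6.540) = 22.14 N.

T ≈ 22.1 N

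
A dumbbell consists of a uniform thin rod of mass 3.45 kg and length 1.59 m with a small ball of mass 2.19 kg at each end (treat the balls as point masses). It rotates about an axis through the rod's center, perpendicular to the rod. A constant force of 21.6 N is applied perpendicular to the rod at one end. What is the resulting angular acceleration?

α ≈ 4.91 rad/s²

I_rod = (1/12)ML² = (1/12)(3.45)(1.59)² = 0.7268 kg·m².
I_balls = 2·m·(L/2)² = 2(2.19)(0.7950)² = 2.768 kg·m².
Total I = 3.495 kg·m².
τ = F·(L/2) = (21.6)(0.795) = 17.17 N·m.
α = τ/I = 17.17/3.495 = 4.913 rad/s².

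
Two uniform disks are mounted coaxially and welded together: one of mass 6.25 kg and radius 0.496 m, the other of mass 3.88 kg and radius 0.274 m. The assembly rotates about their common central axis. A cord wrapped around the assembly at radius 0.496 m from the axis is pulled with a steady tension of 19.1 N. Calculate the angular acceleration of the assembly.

α ≈ 10.4 rad/s²

I = ½M₁R₁² + ½M₂R₂² = ½(6.25)(0.496)² + ½(3.88)(0.274)² = 0.9144 kg·m².
τ = F r = (19.1)(0.496) = 9.474 N·m.
α = τ/I = 9.474/0.9144 = 10.36 rad/s².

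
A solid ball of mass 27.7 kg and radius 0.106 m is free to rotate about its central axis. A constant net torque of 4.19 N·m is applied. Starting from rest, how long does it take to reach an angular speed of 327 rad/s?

t ≈ 9.72 s

I = (2/5)MR² = (2/5)(27.7)(0.106)² = 0.1245 kg·m².
α = τ/I = 4.19/0.1245 = 33.66 rad/s².
ω = αt ⇒ t = ω/α = 327/33.66 = 9.716 s.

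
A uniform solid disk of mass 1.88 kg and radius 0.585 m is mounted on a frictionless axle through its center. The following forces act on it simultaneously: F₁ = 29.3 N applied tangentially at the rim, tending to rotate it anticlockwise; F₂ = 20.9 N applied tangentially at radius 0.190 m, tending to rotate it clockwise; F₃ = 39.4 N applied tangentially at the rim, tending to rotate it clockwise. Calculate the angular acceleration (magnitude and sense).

I = ½MR² = (1/2)(1.88)(0.585)² = 0.3217 kg·m².
Taking anticlockwise as positive: τ₁ = +(29.3)(0.585) = +17.14 N·m; τ₂ = −(20.9)(0.190) = −3.971 N·m; τ₃ = −(39.4)(0.585) = −23.05 N·m.
Net torque τ = -9.880 N·m.
α = τ/I = -9.880/0.3217 = -30.71 rad/s².

α ≈ 30.7 rad/s², clockwise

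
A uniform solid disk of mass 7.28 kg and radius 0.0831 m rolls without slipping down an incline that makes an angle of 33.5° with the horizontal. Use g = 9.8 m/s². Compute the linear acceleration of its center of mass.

a ≈ 3.61 m/s²

Translation along the incline: Mg sinθ − f = Ma.
Rotation about the center: fR = Iα with I = ½MR². No-slip gives a = αR, so f = (I/R²)a = (1/2)M a.
Substituting: Mg sinθ = (1 + 0.5000)Ma, so a = g sinθ/(1 + 0.5000) = (9.8) sin 33.5° / 1.500 = 3.606 m/s².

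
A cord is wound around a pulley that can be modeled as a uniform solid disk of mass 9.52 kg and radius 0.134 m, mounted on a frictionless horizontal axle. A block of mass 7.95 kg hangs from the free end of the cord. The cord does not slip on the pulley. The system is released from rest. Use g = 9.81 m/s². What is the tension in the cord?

I = ½MR² = (1/2)(9.52)(0.134)² = 0.08547 kg·m².
Block: mg − T = ma. Pulley: TR = Iα. No-slip: a = αR, so T = (I/R²)a = 4.760·a.
Then mg = (m + 4.760)a, so a = (7.95)(9.81)/(7.95 + 4.760) = 6.136 m/s².
T = 4.760·a = 29.21 N.

T ≈ 29.2 N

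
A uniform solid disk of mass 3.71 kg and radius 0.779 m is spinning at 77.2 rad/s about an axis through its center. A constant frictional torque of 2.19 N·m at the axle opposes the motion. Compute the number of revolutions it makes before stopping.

I = ½MR² = (1/2)(3.71)(0.779)² = 1.126 kg·m².
The net torque has magnitude 2.19 N·m, opposing ω.
|α| = τ/I = 2.190/1.126 = 1.945 rad/s² (deceleration).
ω² = ω₀² − 2|α|θ with ω = 0 ⇒ θ = ω₀²/(2|α|) = 1532 rad = 243.8 rev.

≈ 244 revolutions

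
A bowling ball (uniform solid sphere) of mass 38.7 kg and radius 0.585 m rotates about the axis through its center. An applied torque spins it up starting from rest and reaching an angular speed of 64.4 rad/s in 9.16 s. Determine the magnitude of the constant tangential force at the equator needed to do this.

F ≈ 63.7 N

I = (2/5)MR² = (2/5)(38.7)(0.585)² = 5.298 kg·m².
α = Δω/Δt = (64.4 − 0)/9.16 = 7.031 rad/s².
The required torque is τ = Iα = (5.298)(7.031) = 37.25 N·m.
A tangential force at the equator gives τ = FR, so F = τ/R = 37.25/0.585 = 63.67 N.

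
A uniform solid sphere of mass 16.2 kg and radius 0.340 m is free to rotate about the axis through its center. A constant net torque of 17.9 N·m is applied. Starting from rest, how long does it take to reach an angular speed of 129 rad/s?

t ≈ 5.40 s

I = (2/5)MR² = (2/5)(16.2)(0.340)² = 0.7491 kg·m².
α = τ/I = 17.9/0.7491 = 23.90 rad/s².
ω = αt ⇒ t = ω/α = 129/23.90 = 5.398 s.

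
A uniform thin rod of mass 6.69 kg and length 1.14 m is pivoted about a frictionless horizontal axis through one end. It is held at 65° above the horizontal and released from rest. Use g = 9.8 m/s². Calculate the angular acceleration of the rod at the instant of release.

About the pivot, I = (1/3)ML² = (1/3)(6.69)(1.14)² = 2.898 kg·m².
The weight acts at the center, a distance L/2 = 0.5700 m from the pivot; τ = Mg(L/2) cos 65° = 15.79 N·m.
α = τ/I = 15.79/2.898 = 5.450 rad/s².

α ≈ 5.45 rad/s²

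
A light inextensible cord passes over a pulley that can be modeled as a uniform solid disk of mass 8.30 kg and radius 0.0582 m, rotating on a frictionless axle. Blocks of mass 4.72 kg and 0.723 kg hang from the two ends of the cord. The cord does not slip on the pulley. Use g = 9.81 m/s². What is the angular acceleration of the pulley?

α ≈ 70.2 rad/s²

I = ½MR² = (1/2)(8.30)(0.0582)² = 0.01406 kg·m².
Heavier block: m₁g − T₁ = m₁a. Lighter block: T₂ − m₂g = m₂a.
Pulley: (T₁ − T₂)R = Iα = I(a/R), so T₁ − T₂ = (I/R²)a = (1/2)M_p a = 4.150·a.
Adding the three: (m₁ − m₂)g = (m₁ + m₂ + 4.150)a, so a = (4.72 − 0.723)(9.81)/(4.72 + 0.723 + 4.150) = 4.087 m/s².
α = a/R = 4.087/0.0582 = 70.23 rad/s².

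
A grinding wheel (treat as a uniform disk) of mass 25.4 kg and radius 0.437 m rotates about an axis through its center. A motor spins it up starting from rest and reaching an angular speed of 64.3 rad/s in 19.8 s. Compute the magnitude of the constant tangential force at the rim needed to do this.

F ≈ 18.0 N

I = ½MR² = (1/2)(25.4)(0.437)² = 2.425 kg·m².
α = Δω/Δt = (64.3 − 0)/19.8 = 3.247 rad/s².
The required torque is τ = Iα = (2.425)(3.247) = 7.876 N·m.
A tangential force at the rim gives τ = FR, so F = τ/R = 7.876/0.437 = 18.02 N.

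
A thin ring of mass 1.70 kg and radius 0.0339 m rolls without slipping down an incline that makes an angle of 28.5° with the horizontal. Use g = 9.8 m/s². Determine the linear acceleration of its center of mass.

Translation along the incline: Mg sinθ − f = Ma.
Rotation about the center: fR = Iα with I = MR². No-slip gives a = αR, so f = (I/R²)a = M a.
Substituting: Mg sinθ = (1 + 1.000)Ma, so a = g sinθ/(1 + 1.000) = (9.8) sin 28.5° / 2.000 = 2.338 m/s².

a ≈ 2.34 m/s²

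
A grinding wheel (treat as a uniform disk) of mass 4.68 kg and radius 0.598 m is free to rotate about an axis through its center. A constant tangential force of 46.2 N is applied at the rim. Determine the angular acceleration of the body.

I = ½MR² = (1/2)(4.68)(0.598)² = 0.8368 kg·m².
τ = F R = (46.2)(0.598) = 27.63 N·m.
From τ = Iα: α = 27.63/0.8368 = 33.02 rad/s².

α ≈ 33.0 rad/s²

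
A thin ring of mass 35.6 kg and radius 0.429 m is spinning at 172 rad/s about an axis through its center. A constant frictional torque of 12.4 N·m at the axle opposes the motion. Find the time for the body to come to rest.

t ≈ 90.9 s

I = MR² = (35.6)(0.429)² = 6.552 kg·m².
The net torque has magnitude 12.4 N·m, opposing ω.
|α| = τ/I = 12.40/6.552 = 1.893 rad/s² (deceleration).
0 = ω₀ − |α|t ⇒ t = ω₀/|α| = 172/1.893 = 90.88 s.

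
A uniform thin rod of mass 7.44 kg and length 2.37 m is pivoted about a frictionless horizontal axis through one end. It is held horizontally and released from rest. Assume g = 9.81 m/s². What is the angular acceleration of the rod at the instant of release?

α ≈ 6.21 rad/s²

About the pivot, I = (1/3)ML² = (1/3)(7.44)(2.37)² = 13.93 kg·m².
The weight acts at the center, a distance L/2 = 1.185 m from the pivot; τ = Mg(L/2) = 86.49 N·m.
α = τ/I = 86.49/13.93 = 6.209 rad/s².
(Equivalently α = (3g/(2L)) = 6.209 rad/s².)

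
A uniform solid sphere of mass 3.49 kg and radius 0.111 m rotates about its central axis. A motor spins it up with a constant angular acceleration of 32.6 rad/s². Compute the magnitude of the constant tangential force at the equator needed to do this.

I = (2/5)MR² = (2/5)(3.49)(0.111)² = 0.01720 kg·m².
The required torque is τ = Iα = (0.01720)(32.60) = 0.5607 N·m.
A tangential force at the equator gives τ = FR, so F = τ/R = 0.5607/0.111 = 5.052 N.

F ≈ 5.05 N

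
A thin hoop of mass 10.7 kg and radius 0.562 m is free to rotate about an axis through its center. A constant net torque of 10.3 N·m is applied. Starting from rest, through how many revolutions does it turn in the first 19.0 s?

I = MR² = (10.7)(0.562)² = 3.380 kg·m².
α = τ/I = 10.3/3.380 = 3.048 rad/s².
θ = ½αt² = ½(3.048)(19.0)² = 550.1 rad.
Revolutions = θ/(2π) = 87.55.

≈ 87.6 revolutions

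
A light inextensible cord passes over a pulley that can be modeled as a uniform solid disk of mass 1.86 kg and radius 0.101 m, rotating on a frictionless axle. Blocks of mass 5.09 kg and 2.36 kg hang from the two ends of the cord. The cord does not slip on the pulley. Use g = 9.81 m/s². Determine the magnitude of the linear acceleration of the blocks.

I = ½MR² = (1/2)(1.86)(0.101)² = 0.009487 kg·m².
Heavier block: m₁g − T₁ = m₁a. Lighter block: T₂ − m₂g = m₂a.
Pulley: (T₁ − T₂)R = Iα = I(a/R), so T₁ − T₂ = (I/R²)a = (1/2)M_p a = 0.9300·a.
Adding the three: (m₁ − m₂)g = (m₁ + m₂ + 0.9300)a, so a = (5.09 − 2.36)(9.81)/(5.09 + 2.36 + 0.9300) = 3.196 m/s².

a ≈ 3.20 m/s²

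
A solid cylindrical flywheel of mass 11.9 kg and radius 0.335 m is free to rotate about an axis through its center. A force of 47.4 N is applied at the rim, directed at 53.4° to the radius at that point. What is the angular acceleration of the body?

I = ½MR² = (1/2)(11.9)(0.335)² = 0.6677 kg·m².
Only the tangential component produces torque: τ = F R sinθ = (47.4)(0.335) sin 53.4° = 12.75 N·m.
Newton's second law for rotation, τ = Iα, gives α = τ/I = 12.75/0.6677 = 19.09 rad/s².

α ≈ 19.1 rad/s²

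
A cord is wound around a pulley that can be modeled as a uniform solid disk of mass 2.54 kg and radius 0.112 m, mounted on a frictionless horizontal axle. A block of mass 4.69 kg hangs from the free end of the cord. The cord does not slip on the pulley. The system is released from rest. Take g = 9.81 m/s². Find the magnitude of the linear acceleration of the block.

I = ½MR² = (1/2)(2.54)(0.112)² = 0.01593 kg·m².
Block: mg − T = ma. Pulley: TR = Iα. No-slip: a = αR, so T = (I/R²)a = 1.270·a.
Then mg = (m + 1.270)a, so a = (4.69)(9.81)/(4.69 + 1.270) = 7.720 m/s².

a ≈ 7.72 m/s²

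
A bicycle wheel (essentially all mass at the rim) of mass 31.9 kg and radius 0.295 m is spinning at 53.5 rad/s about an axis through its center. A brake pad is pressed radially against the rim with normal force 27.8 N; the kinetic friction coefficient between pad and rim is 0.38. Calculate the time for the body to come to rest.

I = MR² = (31.9)(0.295)² = 2.776 kg·m².
Friction force f = μN = (0.38)(27.8) = 10.56 N at the rim; torque magnitude τ = fR = 3.116 N·m, opposing ω.
|α| = τ/I = 3.116/2.776 = 1.123 rad/s² (deceleration).
0 = ω₀ − |α|t ⇒ t = ω₀/|α| = 53.5/1.123 = 47.66 s.

t ≈ 47.7 s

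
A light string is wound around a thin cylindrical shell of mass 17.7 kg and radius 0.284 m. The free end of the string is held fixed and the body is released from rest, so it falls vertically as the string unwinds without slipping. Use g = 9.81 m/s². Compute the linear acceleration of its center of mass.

a ≈ 4.91 m/s²

Translation: Mg − T = Ma. Rotation about the center: TR = Iα with I = MR².
With a = αR: T = (I/R²)a = M a, so Mg = (1 + 1.000)Ma.
a = g/(1 + 1.000) = 9.81/2.000 = 4.905 m/s².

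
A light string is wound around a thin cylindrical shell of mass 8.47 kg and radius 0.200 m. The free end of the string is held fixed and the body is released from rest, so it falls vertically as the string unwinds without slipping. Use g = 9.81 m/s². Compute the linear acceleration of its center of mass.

a ≈ 4.91 m/s²

Translation: Mg − T = Ma. Rotation about the center: TR = Iα with I = MR².
With a = αR: T = (I/R²)a = M a, so Mg = (1 + 1.000)Ma.
a = g/(1 + 1.000) = 9.81/2.000 = 4.905 m/s².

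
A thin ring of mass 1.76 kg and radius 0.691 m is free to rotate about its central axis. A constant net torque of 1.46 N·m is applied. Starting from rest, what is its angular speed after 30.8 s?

ω ≈ 53.5 rad/s

I = MR² = (1.76)(0.691)² = 0.8404 kg·m².
α = τ/I = 1.46/0.8404 = 1.737 rad/s².
ω = ω₀ + αt = 0 + (1.737)(30.8) = 53.51 rad/s.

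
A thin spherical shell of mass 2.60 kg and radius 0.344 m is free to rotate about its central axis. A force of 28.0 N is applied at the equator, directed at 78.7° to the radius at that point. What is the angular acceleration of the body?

α ≈ 46.0 rad/s²

I = (2/3)MR² = (2/3)(2.60)(0.344)² = 0.2051 kg·m².
Only the tangential component produces torque: τ = F R sinθ = (28.0)(0.344) sin 78.7° = 9.445 N·m.
Newton's second law for rotation, τ = Iα, gives α = τ/I = 9.445/0.2051 = 46.05 rad/s².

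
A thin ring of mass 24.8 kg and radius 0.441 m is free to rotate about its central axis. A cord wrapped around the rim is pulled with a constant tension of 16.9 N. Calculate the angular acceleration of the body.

I = MR² = (24.8)(0.441)² = 4.823 kg·m².
τ = F R = (16.9)(0.441) = 7.453 N·m.
From τ = Iα: α = 7.453/4.823 = 1.545 rad/s².

α ≈ 1.55 rad/s²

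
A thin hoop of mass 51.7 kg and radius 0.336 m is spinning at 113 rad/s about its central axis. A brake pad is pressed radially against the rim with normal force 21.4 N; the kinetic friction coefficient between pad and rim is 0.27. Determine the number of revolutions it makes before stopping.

≈ 3050 revolutions

I = MR² = (51.7)(0.336)² = 5.837 kg·m².
Friction force f = μN = (0.27)(21.4) = 5.778 N at the rim; torque magnitude τ = fR = 1.941 N·m, opposing ω.
|α| = τ/I = 1.941/5.837 = 0.3326 rad/s² (deceleration).
ω² = ω₀² − 2|α|θ with ω = 0 ⇒ θ = ω₀²/(2|α|) = 19190 rad = 3055 rev.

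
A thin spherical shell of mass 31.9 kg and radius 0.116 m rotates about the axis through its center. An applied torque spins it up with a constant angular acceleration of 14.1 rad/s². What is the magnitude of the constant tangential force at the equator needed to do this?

I = (2/3)MR² = (2/3)(31.9)(0.116)² = 0.2862 kg·m².
The required torque is τ = Iα = (0.2862)(14.10) = 4.035 N·m.
A tangential force at the equator gives τ = FR, so F = τ/R = 4.035/0.116 = 34.78 N.

F ≈ 34.8 N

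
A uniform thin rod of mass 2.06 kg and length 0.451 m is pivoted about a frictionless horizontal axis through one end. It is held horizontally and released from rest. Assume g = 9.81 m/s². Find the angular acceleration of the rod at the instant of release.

About the pivot, I = (1/3)ML² = (1/3)(2.06)(0.451)² = 0.1397 kg·m².
The weight acts at the center, a distance L/2 = 0.2255 m from the pivot; τ = Mg(L/2) = 4.557 N·m.
α = τ/I = 4.557/0.1397 = 32.63 rad/s².

α ≈ 32.6 rad/s²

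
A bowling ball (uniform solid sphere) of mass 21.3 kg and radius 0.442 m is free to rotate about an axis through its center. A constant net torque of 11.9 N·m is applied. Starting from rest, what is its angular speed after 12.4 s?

I = (2/5)MR² = (2/5)(21.3)(0.442)² = 1.665 kg·m².
α = τ/I = 11.9/1.665 = 7.149 rad/s².
ω = ω₀ + αt = 0 + (7.149)(12.4) = 88.65 rad/s.

ω ≈ 88.7 rad/s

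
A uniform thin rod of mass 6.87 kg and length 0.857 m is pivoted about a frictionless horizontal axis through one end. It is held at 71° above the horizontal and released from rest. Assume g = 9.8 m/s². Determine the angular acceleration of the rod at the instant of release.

About the pivot, I = (1/3)ML² = (1/3)(6.87)(0.857)² = 1.682 kg·m².
The weight acts at the center, a distance L/2 = 0.4285 m from the pivot; τ = Mg(L/2) cos 71° = 9.392 N·m.
α = τ/I = 9.392/1.682 = 5.584 rad/s².

α ≈ 5.58 rad/s²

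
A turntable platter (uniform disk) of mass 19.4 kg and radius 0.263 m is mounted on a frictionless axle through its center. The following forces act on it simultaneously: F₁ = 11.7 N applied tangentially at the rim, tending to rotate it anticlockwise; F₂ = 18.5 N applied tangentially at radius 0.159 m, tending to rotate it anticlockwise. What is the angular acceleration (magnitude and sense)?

α ≈ 8.97 rad/s², anticlockwise

I = ½MR² = (1/2)(19.4)(0.263)² = 0.6709 kg·m².
Taking anticlockwise as positive: τ₁ = +(11.7)(0.263) = +3.077 N·m; τ₂ = +(18.5)(0.159) = +2.942 N·m.
Net torque τ = 6.019 N·m.
α = τ/I = 6.019/0.6709 = 8.970 rad/s².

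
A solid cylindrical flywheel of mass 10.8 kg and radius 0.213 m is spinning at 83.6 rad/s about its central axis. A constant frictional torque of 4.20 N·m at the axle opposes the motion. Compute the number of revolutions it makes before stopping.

I = ½MR² = (1/2)(10.8)(0.213)² = 0.2450 kg·m².
The net torque has magnitude 4.20 N·m, opposing ω.
|α| = τ/I = 4.200/0.2450 = 17.14 rad/s² (deceleration).
ω² = ω₀² − 2|α|θ with ω = 0 ⇒ θ = ω₀²/(2|α|) = 203.8 rad = 32.44 rev.

≈ 32.4 revolutions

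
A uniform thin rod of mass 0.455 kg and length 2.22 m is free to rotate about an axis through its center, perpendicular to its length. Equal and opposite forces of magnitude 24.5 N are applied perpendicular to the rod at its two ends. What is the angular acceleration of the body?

α ≈ 291 rad/s²

I = (1/12)ML² = (1/12)(0.455)(2.22)² = 0.1869 kg·m².
The couple gives τ = F·(L/2) + F·(L/2) = F L = (24.5)(2.22) = 54.39 N·m.
From τ = Iα: α = 54.39/0.1869 = 291.1 rad/s².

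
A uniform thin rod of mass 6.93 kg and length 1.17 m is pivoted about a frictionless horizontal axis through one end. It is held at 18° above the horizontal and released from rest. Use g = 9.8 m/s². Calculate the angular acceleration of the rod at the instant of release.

α ≈ 11.9 rad/s²

About the pivot, I = (1/3)ML² = (1/3)(6.93)(1.17)² = 3.162 kg·m².
The weight acts at the center, a distance L/2 = 0.5850 m from the pivot; τ = Mg(L/2) cos 18° = 37.79 N·m.
α = τ/I = 37.79/3.162 = 11.95 rad/s².
(Equivalently α = (3g/(2L)) cos 18° = 11.95 rad/s².)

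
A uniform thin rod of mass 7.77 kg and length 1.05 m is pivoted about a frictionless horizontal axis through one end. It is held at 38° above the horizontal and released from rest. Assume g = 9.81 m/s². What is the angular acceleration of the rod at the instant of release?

About the pivot, I = (1/3)ML² = (1/3)(7.77)(1.05)² = 2.855 kg·m².
The weight acts at the center, a distance L/2 = 0.5250 m from the pivot; τ = Mg(L/2) cos 38° = 31.53 N·m.
α = τ/I = 31.53/2.855 = 11.04 rad/s².

α ≈ 11.0 rad/s²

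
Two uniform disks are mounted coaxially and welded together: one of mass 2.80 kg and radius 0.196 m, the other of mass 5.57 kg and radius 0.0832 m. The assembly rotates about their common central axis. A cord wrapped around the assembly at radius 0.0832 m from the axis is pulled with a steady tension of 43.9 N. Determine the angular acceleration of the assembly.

I = ½M₁R₁² + ½M₂R₂² = ½(2.80)(0.196)² + ½(5.57)(0.0832)² = 0.07306 kg·m².
τ = F r = (43.9)(0.0832) = 3.652 N·m.
α = τ/I = 3.652/0.07306 = 49.99 rad/s².

α ≈ 50.0 rad/s²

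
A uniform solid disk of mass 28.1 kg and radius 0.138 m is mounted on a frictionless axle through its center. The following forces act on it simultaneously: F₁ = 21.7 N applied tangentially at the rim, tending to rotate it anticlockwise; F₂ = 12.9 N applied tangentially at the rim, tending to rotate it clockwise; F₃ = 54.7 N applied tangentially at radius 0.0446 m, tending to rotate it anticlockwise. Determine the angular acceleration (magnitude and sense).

α ≈ 13.7 rad/s², anticlockwise

I = ½MR² = (1/2)(28.1)(0.138)² = 0.2676 kg·m².
Taking anticlockwise as positive: τ₁ = +(21.7)(0.138) = +2.995 N·m; τ₂ = −(12.9)(0.138) = −1.780 N·m; τ₃ = +(54.7)(0.0446) = +2.440 N·m.
Net torque τ = 3.654 N·m.
α = τ/I = 3.654/0.2676 = 13.66 rad/s².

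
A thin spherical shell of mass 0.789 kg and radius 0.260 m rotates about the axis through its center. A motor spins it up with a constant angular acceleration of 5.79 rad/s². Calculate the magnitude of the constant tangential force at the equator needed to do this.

F ≈ 0.792 N

I = (2/3)MR² = (2/3)(0.789)(0.260)² = 0.03556 kg·m².
The required torque is τ = Iα = (0.03556)(5.790) = 0.2059 N·m.
A tangential force at the equator gives τ = FR, so F = τ/R = 0.2059/0.260 = 0.7918 N.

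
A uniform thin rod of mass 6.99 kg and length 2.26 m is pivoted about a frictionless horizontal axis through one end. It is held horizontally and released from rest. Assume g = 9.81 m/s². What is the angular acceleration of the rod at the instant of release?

About the pivot, I = (1/3)ML² = (1/3)(6.99)(2.26)² = 11.90 kg·m².
The weight acts at the center, a distance L/2 = 1.130 m from the pivot; τ = Mg(L/2) = 77.49 N·m.
α = τ/I = 77.49/11.90 = 6.511 rad/s².

α ≈ 6.51 rad/s²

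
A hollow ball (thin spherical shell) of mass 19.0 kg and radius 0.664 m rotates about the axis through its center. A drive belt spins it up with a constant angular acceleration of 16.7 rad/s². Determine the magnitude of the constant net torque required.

I = (2/3)MR² = (2/3)(19.0)(0.664)² = 5.585 kg·m².
τ = Iα = (5.585)(16.70) = 93.26 N·m.

τ ≈ 93.3 N·m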